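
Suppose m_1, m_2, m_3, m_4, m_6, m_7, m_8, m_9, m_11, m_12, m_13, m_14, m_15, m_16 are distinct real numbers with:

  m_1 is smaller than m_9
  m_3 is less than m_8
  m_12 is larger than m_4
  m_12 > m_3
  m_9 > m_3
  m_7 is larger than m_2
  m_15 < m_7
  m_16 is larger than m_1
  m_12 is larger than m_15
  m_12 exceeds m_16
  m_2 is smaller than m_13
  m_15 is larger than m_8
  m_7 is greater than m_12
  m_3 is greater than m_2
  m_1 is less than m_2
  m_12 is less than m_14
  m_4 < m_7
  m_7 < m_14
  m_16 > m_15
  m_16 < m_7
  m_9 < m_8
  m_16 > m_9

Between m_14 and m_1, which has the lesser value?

m_1

m_1 < m_2 and m_2 < m_3 give m_1 < m_3.
Then m_3 < m_9 extends the chain to m_9.
With m_9 < m_8: m_1 < m_2 < m_3 < m_9 < m_8.
Then m_8 < m_15 extends the chain to m_15.
With m_15 < m_16: m_1 < m_2 < m_3 < m_9 < m_8 < m_15 < m_16.
Then m_16 < m_12 extends the chain to m_12.
With m_12 < m_7: m_1 < m_2 < m_3 < m_9 < m_8 < m_15 < m_16 < m_12 < m_7.
With m_7 < m_14: m_1 < m_2 < m_3 < m_9 < m_8 < m_15 < m_16 < m_12 < m_7 < m_14.
So m_1 < m_14; m_1 is the smaller of the two.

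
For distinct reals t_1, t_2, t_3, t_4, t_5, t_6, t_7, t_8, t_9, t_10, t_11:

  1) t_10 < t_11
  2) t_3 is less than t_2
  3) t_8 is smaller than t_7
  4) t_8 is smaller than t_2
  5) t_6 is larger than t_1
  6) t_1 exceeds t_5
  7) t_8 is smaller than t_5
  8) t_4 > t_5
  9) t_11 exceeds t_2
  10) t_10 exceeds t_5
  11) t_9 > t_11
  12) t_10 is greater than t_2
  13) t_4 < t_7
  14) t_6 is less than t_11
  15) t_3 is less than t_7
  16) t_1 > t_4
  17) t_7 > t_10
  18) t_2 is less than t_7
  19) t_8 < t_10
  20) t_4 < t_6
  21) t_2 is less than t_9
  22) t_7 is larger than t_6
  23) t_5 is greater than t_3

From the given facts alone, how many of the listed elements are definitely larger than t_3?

Directly above t_3: t_5, t_2, t_7.
One step further: t_4, t_1, t_10, t_11, t_9 (8 so far).
One step further: t_6 (9 so far).
Nothing else is reachable above t_3; 9 in all.

9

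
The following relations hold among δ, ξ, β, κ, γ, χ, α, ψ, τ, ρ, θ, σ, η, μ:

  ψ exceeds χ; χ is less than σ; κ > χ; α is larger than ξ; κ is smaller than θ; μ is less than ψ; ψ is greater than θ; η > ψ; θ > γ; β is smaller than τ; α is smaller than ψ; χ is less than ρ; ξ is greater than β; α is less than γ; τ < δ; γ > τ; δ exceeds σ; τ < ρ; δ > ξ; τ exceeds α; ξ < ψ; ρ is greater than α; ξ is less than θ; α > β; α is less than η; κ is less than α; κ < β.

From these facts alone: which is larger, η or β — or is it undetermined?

η

β < ξ and ξ < α give β < α.
With α < τ: β < ξ < α < τ.
Then τ < γ extends the chain to γ.
With γ < θ: β < ξ < α < τ < γ < θ.
Then θ < ψ extends the chain to ψ.
With ψ < η: β < ξ < α < τ < γ < θ < ψ < η.
So η is larger.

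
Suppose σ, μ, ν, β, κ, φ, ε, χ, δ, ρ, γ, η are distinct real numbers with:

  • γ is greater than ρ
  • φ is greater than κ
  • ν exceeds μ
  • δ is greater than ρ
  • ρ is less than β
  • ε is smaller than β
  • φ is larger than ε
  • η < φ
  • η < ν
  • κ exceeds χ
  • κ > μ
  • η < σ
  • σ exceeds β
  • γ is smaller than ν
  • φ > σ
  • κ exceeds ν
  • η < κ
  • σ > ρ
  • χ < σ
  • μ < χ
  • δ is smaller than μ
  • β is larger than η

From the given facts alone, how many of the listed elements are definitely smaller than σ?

The elements the relations force below σ are ρ, δ, μ, η, χ, ε, β — no chain reaches any other.
That is 7.

7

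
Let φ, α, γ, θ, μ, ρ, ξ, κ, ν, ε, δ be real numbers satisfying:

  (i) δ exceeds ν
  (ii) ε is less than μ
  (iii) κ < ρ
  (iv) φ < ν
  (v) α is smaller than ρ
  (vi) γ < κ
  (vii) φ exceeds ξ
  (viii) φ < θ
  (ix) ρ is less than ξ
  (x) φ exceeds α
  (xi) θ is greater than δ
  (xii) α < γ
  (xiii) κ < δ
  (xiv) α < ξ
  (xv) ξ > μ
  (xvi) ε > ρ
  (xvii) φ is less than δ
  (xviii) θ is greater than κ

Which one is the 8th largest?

Chaining the given pairs: α < γ < κ < ρ < ε < μ < ξ < φ < ν < δ < θ.
The 8th largest is ρ.

ρ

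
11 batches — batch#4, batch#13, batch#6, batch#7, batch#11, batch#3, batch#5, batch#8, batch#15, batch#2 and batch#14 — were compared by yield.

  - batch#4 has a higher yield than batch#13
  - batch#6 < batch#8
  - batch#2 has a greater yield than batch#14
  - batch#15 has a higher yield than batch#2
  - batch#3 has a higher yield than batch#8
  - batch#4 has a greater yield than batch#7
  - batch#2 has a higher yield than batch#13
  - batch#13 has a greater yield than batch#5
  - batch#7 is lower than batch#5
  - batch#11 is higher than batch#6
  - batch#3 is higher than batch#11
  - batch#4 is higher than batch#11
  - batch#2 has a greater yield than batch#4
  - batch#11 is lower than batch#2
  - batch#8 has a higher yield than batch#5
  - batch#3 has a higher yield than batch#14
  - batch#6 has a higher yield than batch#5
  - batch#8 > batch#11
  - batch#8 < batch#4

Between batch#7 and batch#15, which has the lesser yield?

batch#7

batch#7 < batch#5 < batch#6 < batch#11 < batch#8 < batch#4 < batch#2 < batch#15, by transitivity through batch#5, batch#6, batch#11, batch#8, batch#4, batch#2.
So batch#7 < batch#15; batch#7 is the lower of the two.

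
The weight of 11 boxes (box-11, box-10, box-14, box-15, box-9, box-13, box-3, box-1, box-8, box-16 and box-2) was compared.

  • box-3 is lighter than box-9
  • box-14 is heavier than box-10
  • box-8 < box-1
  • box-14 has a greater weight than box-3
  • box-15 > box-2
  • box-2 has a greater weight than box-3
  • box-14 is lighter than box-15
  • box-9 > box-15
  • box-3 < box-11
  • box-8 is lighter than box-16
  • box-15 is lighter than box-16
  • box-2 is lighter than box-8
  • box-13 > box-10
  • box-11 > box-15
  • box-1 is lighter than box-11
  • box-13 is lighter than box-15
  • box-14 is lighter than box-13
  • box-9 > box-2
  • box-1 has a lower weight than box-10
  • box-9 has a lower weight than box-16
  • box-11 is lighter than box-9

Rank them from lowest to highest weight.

The consecutive links are each given: box-3 < box-2; box-2 < box-8; box-8 < box-1; box-1 < box-10; box-10 < box-14; box-14 < box-13; box-13 < box-15; box-15 < box-11; box-11 < box-9; box-9 < box-16.

box-3 < box-2 < box-8 < box-1 < box-10 < box-14 < box-13 < box-15 < box-11 < box-9 < box-16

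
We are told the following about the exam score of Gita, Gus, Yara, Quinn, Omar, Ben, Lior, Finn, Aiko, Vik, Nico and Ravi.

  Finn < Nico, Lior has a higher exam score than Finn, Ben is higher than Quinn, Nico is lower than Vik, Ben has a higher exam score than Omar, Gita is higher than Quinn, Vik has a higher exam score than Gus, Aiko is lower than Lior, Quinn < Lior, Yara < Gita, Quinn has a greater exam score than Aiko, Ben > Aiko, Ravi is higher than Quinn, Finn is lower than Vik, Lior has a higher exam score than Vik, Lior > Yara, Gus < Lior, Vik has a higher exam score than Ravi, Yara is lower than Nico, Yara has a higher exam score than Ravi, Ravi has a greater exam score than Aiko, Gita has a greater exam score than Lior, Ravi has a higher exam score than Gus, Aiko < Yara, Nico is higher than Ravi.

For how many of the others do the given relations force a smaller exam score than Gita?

The elements the relations force below Gita are Gus, Aiko, Quinn, Ravi, Finn, Yara, Nico, Vik, Lior — no chain reaches any other.
That is 9.

9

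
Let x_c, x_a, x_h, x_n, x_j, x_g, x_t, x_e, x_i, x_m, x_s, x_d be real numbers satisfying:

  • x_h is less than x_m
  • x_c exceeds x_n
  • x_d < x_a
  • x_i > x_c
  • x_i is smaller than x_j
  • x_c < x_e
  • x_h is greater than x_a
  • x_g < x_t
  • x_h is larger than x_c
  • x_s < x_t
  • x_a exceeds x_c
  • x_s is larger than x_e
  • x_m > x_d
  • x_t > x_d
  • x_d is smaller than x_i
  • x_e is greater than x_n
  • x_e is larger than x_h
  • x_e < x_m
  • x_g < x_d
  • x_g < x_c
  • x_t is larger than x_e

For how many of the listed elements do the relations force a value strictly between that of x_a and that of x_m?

Chaining upward from x_a reaches: x_h, x_e, x_s, x_t.
Chaining downward from x_m reaches: x_g, x_n, x_d, x_c, x_h, x_e.
Strictly between x_a and x_m are those in both lists: x_h, x_e — 2 elements.

2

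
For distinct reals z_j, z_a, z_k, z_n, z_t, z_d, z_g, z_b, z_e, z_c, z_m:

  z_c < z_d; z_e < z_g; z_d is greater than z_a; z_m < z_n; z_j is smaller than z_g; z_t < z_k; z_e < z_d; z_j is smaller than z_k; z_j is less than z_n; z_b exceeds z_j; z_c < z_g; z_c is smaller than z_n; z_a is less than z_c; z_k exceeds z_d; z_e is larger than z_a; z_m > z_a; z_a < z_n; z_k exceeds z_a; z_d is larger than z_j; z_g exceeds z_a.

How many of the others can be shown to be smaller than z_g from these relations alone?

Directly below z_g: z_j, z_a, z_e, z_c.
Nothing else is reachable below z_g; 4 in all.

4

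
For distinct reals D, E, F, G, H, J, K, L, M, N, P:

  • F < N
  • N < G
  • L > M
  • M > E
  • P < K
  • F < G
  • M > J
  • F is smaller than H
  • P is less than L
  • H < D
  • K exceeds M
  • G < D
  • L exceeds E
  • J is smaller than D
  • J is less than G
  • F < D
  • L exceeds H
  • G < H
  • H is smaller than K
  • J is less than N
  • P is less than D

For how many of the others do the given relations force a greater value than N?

Directly above N: G.
One step further: H, D (3 so far).
One step further: K, L (5 so far).
Nothing else is reachable above N; 5 in all.

5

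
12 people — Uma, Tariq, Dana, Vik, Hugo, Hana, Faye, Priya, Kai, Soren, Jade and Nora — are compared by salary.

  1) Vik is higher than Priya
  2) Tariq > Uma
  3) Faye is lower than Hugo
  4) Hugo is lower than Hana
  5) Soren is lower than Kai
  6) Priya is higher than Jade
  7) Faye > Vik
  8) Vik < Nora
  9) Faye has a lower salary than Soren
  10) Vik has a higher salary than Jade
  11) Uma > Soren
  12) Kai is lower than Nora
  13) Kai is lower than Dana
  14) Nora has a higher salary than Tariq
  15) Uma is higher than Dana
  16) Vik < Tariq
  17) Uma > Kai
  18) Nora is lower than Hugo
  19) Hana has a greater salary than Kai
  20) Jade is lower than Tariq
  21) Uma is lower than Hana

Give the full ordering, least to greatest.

Jade < Priya < Vik < Faye < Soren < Kai < Dana < Uma < Tariq < Nora < Hugo < Hana

The consecutive links are each given: Jade < Priya; Priya < Vik; Vik < Faye; Faye < Soren; Soren < Kai; Kai < Dana; Dana < Uma; Uma < Tariq; Tariq < Nora; Nora < Hugo; Hugo < Hana.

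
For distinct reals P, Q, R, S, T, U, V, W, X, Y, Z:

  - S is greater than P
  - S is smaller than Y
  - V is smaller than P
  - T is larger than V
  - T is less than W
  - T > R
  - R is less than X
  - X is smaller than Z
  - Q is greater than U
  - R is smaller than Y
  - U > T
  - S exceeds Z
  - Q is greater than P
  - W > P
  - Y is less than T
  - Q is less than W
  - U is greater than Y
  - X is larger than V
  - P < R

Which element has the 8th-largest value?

Chaining the given pairs: V < P < R < X < Z < S < Y < T < U < Q < W.
Counting 8 from the largest end gives X.

X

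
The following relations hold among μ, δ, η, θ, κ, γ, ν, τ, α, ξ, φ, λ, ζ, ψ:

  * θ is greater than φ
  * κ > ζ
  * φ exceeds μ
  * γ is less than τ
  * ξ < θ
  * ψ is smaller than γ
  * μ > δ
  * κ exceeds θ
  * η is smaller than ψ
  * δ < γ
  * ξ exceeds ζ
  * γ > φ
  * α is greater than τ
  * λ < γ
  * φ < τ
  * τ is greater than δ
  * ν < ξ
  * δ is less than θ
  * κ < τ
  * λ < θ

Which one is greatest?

α

ν is not greatest since ν < ξ; ζ is not greatest since ζ < ξ; η is not greatest since η < ψ; ξ is not greatest since ξ < θ; λ is not greatest since λ < θ; δ is not greatest since δ < μ; μ is not greatest since μ < φ; φ is not greatest since φ < τ; θ is not greatest since θ < κ; κ is not greatest since κ < τ; ψ is not greatest since ψ < γ; γ is not greatest since γ < τ; τ is not greatest since τ < α.
Only α has nothing above it, so α is the greatest.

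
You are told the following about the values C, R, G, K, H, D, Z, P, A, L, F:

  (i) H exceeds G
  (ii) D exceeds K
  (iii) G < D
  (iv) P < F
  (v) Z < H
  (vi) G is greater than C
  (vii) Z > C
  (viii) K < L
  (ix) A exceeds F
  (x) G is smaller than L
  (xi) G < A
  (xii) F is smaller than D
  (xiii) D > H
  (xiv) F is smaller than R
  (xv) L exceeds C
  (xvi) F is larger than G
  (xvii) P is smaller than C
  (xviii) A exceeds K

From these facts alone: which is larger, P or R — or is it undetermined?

R

P < C and C < G give P < G.
With G < F: P < C < G < F.
With F < R: P < C < G < F < R.
So R is larger.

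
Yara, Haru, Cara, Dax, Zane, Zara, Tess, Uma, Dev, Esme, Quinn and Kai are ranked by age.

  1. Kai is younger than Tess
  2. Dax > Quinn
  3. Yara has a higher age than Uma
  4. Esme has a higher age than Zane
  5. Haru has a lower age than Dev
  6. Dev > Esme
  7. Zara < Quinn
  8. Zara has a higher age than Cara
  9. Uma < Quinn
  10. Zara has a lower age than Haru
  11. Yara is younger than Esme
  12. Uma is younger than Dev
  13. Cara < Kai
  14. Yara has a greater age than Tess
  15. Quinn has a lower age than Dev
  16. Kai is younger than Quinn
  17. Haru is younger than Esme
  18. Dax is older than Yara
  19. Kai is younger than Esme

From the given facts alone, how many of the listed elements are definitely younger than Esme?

The elements the relations force below Esme are Uma, Cara, Kai, Zara, Haru, Tess, Zane, Yara — no chain reaches any other.
That is 8.

8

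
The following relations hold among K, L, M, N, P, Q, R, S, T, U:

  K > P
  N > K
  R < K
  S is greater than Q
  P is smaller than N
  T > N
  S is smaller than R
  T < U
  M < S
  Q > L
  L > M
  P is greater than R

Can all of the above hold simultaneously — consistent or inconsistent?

consistent

The single ordering M < L < Q < S < R < P < K < N < T < U satisfies every listed relation, so no contradiction arises.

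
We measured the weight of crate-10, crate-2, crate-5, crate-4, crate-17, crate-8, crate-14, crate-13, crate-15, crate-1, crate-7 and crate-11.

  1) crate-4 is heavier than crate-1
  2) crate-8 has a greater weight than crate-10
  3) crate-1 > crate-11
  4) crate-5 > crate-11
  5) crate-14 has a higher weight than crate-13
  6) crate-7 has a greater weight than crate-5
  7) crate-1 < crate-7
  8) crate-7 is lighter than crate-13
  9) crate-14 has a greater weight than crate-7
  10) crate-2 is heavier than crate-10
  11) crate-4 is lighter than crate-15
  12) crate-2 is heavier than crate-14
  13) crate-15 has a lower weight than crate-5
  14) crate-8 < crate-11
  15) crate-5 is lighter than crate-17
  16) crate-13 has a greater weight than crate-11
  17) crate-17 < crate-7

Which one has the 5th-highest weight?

crate-17

The consecutive relations fix a unique order: crate-10 < crate-8 < crate-11 < crate-1 < crate-4 < crate-15 < crate-5 < crate-17 < crate-7 < crate-13 < crate-14 < crate-2.
Counting 5 from the largest end gives crate-17.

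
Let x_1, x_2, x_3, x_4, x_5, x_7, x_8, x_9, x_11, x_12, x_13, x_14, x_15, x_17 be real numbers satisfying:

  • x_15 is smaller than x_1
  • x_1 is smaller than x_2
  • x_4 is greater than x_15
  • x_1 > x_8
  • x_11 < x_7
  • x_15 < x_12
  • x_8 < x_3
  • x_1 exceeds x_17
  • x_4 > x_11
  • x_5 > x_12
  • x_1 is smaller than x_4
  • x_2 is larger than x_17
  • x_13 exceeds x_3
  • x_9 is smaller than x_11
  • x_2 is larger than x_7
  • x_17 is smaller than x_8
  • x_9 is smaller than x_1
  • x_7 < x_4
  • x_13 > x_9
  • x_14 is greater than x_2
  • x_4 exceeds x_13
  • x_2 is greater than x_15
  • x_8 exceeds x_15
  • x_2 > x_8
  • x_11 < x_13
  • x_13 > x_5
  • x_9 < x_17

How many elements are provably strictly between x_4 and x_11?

The relations place x_11 below x_4. An element lies strictly between them when it is forced above x_11 and also forced below x_4.
Above x_11: {x_7, x_2, x_14, x_13}. Below x_4: {x_9, x_17, x_15, x_8, x_1, x_3, x_7, x_12, x_5, x_13}.
Intersection: {x_7, x_13} — 2.

2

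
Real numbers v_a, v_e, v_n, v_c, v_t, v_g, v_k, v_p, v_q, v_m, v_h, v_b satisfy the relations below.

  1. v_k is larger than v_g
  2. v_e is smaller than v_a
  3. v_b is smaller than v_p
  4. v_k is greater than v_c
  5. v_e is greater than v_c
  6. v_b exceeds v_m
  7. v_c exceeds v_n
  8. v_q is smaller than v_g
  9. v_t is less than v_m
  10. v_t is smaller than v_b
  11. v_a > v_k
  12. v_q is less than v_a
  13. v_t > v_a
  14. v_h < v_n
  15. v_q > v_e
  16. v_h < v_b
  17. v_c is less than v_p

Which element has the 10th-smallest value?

Piecing the relations together gives one ordering: v_h < v_n < v_c < v_e < v_q < v_g < v_k < v_a < v_t < v_m < v_b < v_p.
The 10th smallest is v_m.

v_m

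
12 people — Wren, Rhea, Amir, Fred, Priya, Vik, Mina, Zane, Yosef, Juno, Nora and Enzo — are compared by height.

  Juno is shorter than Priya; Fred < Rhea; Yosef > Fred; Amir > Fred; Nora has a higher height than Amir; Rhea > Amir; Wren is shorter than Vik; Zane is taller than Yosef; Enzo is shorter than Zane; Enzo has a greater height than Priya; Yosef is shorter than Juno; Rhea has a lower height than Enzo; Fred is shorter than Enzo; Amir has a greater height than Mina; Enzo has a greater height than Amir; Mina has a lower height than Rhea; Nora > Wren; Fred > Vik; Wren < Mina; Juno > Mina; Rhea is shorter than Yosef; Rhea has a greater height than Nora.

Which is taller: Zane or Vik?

Zane

Following the relations from Vik: Vik < Fred < Amir < Nora < Rhea < Yosef < Juno < Priya < Enzo < Zane.
So Vik < Zane; Zane is the taller of the two.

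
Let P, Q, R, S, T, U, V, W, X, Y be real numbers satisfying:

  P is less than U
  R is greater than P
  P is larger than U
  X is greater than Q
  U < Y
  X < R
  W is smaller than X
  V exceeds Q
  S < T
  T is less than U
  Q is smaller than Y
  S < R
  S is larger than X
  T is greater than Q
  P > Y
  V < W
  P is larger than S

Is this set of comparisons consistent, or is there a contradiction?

inconsistent

We have P < U stated directly, yet also U < Y < P by chaining the others — so U < P. Contradiction.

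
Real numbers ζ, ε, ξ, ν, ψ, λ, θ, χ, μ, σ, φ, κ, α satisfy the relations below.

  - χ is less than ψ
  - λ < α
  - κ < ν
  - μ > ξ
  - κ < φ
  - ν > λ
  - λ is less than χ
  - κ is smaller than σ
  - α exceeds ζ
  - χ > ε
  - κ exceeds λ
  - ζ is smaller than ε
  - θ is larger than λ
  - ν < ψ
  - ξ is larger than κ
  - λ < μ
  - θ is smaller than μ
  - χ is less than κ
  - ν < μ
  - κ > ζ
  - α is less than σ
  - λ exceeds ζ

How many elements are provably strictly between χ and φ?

1

Chaining upward from χ reaches: κ, ν, ξ, ψ, σ, μ.
Chaining downward from φ reaches: ζ, ε, λ, κ.
Strictly between χ and φ are those in both lists: κ — 1 element.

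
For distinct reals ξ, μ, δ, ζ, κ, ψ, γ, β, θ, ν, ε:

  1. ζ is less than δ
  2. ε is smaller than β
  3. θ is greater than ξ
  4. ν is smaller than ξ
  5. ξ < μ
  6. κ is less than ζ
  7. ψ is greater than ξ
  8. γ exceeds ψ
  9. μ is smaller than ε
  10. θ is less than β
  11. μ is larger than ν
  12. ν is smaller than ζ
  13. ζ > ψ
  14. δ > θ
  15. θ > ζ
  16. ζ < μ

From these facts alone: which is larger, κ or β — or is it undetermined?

β

κ < ζ and ζ < μ give κ < μ.
With μ < ε: κ < ζ < μ < ε.
With ε < β: κ < ζ < μ < ε < β.
So β is larger.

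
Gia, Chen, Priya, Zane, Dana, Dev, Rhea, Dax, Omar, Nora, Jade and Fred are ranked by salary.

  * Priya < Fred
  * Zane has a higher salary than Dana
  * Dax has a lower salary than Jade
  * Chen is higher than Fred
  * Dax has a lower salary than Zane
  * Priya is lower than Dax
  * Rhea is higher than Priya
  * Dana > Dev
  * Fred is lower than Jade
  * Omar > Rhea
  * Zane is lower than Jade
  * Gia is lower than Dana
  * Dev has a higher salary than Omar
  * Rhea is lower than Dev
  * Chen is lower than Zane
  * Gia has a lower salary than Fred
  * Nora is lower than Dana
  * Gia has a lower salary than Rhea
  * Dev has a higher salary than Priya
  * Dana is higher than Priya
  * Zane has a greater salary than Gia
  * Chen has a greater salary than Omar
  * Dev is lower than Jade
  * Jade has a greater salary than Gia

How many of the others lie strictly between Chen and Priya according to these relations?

3

Chaining upward from Priya reaches: Rhea, Omar, Dev, Fred, Dax, Dana, Zane, Jade.
Chaining downward from Chen reaches: Gia, Rhea, Omar, Fred.
Strictly between Priya and Chen are those in both lists: Rhea, Omar, Fred — 3 elements.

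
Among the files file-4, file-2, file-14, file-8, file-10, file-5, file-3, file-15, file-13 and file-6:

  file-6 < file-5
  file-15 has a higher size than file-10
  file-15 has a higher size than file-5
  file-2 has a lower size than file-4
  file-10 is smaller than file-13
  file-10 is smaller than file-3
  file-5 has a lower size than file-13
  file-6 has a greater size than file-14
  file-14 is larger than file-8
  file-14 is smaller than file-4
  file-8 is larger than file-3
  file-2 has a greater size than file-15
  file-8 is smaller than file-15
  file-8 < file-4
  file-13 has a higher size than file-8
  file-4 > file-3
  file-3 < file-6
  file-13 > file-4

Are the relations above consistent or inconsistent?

consistent

Every relation is compatible with file-10 < file-3 < file-8 < file-14 < file-6 < file-5 < file-15 < file-2 < file-4 < file-13; the set is consistent.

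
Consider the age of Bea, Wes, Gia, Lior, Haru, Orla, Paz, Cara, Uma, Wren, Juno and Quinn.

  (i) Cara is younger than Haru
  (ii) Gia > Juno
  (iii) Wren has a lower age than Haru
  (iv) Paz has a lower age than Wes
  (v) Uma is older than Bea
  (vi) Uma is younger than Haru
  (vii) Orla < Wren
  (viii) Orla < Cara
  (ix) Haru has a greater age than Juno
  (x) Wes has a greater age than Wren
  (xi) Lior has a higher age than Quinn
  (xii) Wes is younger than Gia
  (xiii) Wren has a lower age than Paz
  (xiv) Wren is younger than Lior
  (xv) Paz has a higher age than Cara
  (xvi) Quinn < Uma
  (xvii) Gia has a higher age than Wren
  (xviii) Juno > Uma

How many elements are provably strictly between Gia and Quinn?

The relations place Quinn below Gia. An element lies strictly between them when it is forced above Quinn and also forced below Gia.
Above Quinn: {Uma, Juno, Lior, Haru}. Below Gia: {Orla, Wren, Cara, Paz, Bea, Wes, Uma, Juno}.
Intersection: {Uma, Juno} — 2.

2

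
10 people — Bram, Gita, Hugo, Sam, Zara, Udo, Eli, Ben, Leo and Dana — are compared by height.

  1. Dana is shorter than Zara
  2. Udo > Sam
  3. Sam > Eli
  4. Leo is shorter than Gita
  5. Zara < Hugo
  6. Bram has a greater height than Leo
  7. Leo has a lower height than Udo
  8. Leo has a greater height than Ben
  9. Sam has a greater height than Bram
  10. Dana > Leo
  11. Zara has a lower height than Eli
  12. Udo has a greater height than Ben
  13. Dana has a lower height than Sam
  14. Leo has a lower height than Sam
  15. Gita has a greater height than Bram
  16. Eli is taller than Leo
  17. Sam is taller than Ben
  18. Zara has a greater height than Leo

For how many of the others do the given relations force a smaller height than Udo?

7

The elements the relations force below Udo are Ben, Leo, Dana, Zara, Eli, Bram, Sam — no chain reaches any other.
That is 7.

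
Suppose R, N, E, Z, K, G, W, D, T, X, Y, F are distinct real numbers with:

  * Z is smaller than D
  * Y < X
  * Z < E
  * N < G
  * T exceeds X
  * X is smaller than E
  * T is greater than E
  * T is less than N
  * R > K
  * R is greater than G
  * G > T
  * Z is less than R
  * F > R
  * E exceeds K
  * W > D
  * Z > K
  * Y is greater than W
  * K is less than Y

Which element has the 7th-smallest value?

E

Chaining the given pairs: K < Z < D < W < Y < X < E < T < N < G < R < F.
Counting 7 from the smallest end gives E.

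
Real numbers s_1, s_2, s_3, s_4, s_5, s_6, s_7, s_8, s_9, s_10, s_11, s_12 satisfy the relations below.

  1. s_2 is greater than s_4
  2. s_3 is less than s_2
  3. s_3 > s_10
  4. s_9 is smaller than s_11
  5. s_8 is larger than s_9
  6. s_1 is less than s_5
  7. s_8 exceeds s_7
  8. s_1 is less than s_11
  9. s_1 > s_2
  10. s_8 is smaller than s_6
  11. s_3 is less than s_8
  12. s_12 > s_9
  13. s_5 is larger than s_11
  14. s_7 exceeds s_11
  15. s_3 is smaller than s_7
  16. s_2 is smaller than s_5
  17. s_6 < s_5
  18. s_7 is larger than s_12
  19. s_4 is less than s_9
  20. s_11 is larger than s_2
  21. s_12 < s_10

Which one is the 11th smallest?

Chaining the given pairs: s_4 < s_9 < s_12 < s_10 < s_3 < s_2 < s_1 < s_11 < s_7 < s_8 < s_6 < s_5.
The 11th smallest is s_6.

s_6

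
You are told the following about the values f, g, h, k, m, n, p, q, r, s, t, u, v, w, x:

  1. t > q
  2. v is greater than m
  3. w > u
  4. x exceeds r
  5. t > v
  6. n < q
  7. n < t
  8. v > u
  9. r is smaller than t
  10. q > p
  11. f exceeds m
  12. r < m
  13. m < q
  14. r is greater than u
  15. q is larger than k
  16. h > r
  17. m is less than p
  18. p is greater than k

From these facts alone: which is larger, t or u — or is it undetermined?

t

u < r and r < m give u < m.
Then m < p extends the chain to p.
With p < q: u < r < m < p < q.
Then q < t extends the chain to t.
So t is larger.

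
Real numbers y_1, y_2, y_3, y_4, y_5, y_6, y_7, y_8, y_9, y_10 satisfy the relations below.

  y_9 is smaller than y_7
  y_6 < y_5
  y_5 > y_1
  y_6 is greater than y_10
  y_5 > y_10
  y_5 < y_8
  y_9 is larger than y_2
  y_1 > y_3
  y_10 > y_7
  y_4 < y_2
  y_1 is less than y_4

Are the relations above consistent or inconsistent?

consistent

Every relation is compatible with y_3 < y_1 < y_4 < y_2 < y_9 < y_7 < y_10 < y_6 < y_5 < y_8; the set is consistent.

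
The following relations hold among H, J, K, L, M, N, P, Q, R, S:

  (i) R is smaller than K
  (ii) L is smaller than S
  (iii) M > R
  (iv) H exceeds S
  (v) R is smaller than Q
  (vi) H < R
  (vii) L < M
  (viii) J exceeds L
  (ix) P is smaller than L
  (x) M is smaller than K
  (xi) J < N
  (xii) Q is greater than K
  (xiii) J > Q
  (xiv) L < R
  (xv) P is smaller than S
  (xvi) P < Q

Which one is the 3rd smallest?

S

The consecutive relations fix a unique order: P < L < S < H < R < M < K < Q < J < N.
Counting 3 from the smallest end gives S.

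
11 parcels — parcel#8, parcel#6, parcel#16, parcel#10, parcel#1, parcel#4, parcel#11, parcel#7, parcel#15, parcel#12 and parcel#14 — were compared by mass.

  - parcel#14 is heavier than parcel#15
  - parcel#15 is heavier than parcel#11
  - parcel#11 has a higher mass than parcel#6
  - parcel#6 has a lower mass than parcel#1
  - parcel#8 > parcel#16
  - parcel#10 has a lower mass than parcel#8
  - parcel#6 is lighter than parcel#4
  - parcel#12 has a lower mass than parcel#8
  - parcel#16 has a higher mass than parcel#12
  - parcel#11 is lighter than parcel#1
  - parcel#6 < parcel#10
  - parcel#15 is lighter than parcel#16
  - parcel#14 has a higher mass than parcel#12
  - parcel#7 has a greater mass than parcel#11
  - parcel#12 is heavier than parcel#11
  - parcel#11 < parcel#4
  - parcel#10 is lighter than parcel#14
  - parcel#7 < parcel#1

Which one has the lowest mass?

parcel#6

parcel#11 is not least since parcel#6 < parcel#11; parcel#7 is not least since parcel#11 < parcel#7; parcel#12 is not least since parcel#11 < parcel#12; parcel#1 is not least since parcel#7 < parcel#1; parcel#10 is not least since parcel#6 < parcel#10; parcel#15 is not least since parcel#11 < parcel#15; parcel#4 is not least since parcel#6 < parcel#4; parcel#16 is not least since parcel#12 < parcel#16; parcel#8 is not least since parcel#10 < parcel#8; parcel#14 is not least since parcel#12 < parcel#14.
Only parcel#6 has nothing below it, so parcel#6 is the lowest mass.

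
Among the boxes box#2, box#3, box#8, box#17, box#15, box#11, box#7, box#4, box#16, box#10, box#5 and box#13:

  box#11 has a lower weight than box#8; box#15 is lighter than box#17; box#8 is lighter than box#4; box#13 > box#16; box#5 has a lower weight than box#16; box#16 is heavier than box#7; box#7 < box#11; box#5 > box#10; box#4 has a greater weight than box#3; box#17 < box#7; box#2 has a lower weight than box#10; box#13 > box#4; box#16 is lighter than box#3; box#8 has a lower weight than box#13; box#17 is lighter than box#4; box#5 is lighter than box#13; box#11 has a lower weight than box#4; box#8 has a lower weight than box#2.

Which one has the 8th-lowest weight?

box#5

Chaining the given pairs: box#15 < box#17 < box#7 < box#11 < box#8 < box#2 < box#10 < box#5 < box#16 < box#3 < box#4 < box#13.
Counting 8 from the smallest end gives box#5.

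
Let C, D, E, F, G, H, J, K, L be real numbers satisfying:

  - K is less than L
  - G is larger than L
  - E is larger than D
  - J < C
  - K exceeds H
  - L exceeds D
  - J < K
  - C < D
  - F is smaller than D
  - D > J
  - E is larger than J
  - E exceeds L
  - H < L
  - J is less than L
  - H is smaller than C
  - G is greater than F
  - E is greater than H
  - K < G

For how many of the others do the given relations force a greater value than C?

4

The elements the relations force above C are D, L, G, E — no chain reaches any other.
That is 4.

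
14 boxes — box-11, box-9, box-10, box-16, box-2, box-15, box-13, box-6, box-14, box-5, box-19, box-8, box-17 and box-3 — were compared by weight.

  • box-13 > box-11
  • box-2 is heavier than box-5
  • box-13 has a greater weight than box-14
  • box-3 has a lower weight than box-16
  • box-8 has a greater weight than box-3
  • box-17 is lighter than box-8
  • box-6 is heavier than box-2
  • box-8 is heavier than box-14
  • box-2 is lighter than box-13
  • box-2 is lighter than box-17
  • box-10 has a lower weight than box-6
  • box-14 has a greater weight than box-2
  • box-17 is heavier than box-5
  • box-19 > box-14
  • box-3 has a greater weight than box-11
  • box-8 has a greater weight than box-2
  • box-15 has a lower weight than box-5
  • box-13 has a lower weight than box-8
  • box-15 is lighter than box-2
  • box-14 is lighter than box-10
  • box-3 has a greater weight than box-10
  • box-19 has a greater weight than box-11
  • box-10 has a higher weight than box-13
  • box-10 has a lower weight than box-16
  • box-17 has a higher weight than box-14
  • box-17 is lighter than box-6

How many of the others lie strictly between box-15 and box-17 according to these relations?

3

The relations place box-15 below box-17. An element lies strictly between them when it is forced above box-15 and also forced below box-17.
Above box-15: {box-5, box-2, box-14, box-13, box-10, box-19, box-3, box-8, box-16, box-6}. Below box-17: {box-5, box-2, box-14}.
Intersection: {box-5, box-2, box-14} — 3.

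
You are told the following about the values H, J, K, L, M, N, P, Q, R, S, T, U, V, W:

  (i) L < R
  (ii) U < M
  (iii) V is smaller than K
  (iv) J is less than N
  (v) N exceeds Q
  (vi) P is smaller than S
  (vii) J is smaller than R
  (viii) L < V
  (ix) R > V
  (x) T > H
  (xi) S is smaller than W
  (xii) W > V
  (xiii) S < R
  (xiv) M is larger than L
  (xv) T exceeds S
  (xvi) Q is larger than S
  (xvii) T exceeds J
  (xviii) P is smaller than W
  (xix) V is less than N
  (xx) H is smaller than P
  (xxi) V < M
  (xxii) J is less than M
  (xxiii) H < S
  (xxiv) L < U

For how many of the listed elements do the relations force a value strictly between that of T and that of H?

Chaining upward from H reaches: P, S, Q, W, N, R.
Chaining downward from T reaches: J, P, S.
Strictly between H and T are those in both lists: P, S — 2 elements.

2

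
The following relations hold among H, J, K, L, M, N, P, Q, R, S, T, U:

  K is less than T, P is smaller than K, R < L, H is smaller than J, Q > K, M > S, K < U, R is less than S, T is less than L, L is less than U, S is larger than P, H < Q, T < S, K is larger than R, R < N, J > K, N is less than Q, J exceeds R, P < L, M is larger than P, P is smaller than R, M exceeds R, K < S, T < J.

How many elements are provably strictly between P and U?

The relations place P below U. An element lies strictly between them when it is forced above P and also forced below U.
Above P: {R, K, T, N, S, L, M, J, Q}. Below U: {R, K, T, L}.
Intersection: {R, K, T, L} — 4.

4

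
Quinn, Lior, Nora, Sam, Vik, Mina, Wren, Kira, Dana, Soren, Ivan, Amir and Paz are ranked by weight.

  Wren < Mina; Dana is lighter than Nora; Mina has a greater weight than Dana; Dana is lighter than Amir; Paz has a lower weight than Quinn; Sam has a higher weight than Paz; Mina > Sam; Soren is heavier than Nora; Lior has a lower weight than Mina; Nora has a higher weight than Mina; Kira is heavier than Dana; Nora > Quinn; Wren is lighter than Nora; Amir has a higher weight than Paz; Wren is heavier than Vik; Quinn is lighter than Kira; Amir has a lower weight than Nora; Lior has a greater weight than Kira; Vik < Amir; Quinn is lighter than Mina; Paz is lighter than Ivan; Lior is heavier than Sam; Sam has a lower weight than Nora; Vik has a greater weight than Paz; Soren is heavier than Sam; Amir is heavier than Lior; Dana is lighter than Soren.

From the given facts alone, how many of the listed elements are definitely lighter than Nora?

The elements the relations force below Nora are Paz, Sam, Dana, Vik, Quinn, Kira, Lior, Wren, Mina, Amir — no chain reaches any other.
That is 10.

10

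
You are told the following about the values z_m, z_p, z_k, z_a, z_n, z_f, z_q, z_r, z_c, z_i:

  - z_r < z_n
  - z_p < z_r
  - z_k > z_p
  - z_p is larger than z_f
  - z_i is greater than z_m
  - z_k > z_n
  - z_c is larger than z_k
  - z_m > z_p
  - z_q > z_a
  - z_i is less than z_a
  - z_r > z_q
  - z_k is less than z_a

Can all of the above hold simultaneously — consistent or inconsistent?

We have z_k < z_a stated directly, yet also z_a < z_q < z_r < z_n < z_k by chaining the others — so z_a < z_k. Contradiction.

inconsistent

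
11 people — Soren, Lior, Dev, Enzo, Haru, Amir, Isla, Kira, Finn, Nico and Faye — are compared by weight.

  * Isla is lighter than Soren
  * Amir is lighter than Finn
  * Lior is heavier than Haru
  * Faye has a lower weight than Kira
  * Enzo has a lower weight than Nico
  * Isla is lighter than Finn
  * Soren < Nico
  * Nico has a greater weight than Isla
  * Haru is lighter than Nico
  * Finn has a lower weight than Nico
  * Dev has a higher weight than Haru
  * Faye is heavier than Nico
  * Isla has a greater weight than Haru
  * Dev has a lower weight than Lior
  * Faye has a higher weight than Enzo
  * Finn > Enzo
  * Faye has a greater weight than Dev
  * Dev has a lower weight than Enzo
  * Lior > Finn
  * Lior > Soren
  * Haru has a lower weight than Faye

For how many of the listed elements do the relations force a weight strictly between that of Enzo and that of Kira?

The relations place Enzo below Kira. An element lies strictly between them when it is forced above Enzo and also forced below Kira.
Above Enzo: {Finn, Nico, Faye, Lior}. Below Kira: {Haru, Isla, Dev, Amir, Soren, Finn, Nico, Faye}.
Intersection: {Finn, Nico, Faye} — 3.

3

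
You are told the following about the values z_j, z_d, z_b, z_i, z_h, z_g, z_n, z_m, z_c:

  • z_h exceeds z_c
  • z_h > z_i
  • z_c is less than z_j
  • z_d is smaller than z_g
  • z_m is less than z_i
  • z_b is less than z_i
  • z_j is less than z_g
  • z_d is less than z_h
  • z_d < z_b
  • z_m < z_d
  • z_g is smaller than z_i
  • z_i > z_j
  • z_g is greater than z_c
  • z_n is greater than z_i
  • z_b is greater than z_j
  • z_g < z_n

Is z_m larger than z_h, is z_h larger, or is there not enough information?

z_h

Following the relations from z_m: z_m < z_d < z_g < z_i < z_h.
So z_h is larger.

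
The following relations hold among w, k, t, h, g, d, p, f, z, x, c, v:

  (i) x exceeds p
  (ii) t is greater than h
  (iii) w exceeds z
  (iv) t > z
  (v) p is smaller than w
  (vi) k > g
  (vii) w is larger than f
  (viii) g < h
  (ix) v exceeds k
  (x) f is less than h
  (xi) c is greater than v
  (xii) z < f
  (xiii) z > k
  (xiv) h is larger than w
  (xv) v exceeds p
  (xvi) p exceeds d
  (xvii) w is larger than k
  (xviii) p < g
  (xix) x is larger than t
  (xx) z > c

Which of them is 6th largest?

Chaining the given pairs: d < p < g < k < v < c < z < f < w < h < t < x.
Counting 6 from the largest end gives z.

z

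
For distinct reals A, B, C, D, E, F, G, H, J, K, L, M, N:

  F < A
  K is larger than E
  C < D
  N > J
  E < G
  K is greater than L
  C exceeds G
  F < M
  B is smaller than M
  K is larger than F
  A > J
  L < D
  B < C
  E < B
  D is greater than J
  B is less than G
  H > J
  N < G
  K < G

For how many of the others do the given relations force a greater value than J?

6

From J the given relations immediately reach N, A, H, D.
From those, G — 5 in total.
From those, C — 6 in total.
No other element is forced above J by the given relations, so the count is 6.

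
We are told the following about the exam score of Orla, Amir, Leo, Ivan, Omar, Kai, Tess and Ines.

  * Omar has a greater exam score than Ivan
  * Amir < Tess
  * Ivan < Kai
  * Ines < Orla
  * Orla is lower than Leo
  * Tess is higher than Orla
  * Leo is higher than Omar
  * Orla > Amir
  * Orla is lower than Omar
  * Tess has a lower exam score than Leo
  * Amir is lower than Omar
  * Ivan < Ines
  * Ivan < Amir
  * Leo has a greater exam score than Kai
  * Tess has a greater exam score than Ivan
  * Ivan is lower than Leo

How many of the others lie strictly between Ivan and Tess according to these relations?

3

Chaining upward from Ivan reaches: Ines, Amir, Orla, Kai, Omar, Leo.
Chaining downward from Tess reaches: Ines, Amir, Orla.
Strictly between Ivan and Tess are those in both lists: Ines, Amir, Orla — 3 elements.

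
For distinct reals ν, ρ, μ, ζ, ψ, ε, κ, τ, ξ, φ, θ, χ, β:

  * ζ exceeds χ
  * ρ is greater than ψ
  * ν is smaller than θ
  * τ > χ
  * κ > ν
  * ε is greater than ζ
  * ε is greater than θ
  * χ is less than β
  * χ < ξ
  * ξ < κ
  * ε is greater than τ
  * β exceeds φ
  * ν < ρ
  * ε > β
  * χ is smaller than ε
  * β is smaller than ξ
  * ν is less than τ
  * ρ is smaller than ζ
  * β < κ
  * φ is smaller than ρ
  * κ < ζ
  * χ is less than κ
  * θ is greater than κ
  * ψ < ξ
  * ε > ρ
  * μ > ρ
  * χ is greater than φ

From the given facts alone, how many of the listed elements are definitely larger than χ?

Directly above χ: β, ξ, τ, κ, ζ, ε.
One step further: θ (7 so far).
Nothing else is reachable above χ; 7 in all.

7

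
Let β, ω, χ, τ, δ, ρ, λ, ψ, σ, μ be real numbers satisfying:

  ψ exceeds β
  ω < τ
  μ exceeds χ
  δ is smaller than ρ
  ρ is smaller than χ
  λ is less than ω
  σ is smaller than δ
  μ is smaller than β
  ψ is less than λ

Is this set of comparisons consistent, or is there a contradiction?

consistent

The single ordering σ < δ < ρ < χ < μ < β < ψ < λ < ω < τ satisfies every listed relation, so no contradiction arises.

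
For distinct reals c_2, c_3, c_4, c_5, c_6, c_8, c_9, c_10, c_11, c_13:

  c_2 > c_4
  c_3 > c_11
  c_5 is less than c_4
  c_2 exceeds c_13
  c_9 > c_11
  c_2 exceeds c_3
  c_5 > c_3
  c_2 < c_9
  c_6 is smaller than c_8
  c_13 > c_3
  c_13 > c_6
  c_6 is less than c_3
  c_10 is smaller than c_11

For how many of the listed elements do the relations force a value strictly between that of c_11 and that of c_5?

The relations place c_11 below c_5. An element lies strictly between them when it is forced above c_11 and also forced below c_5.
Above c_11: {c_3, c_13, c_4, c_2, c_9}. Below c_5: {c_6, c_10, c_3}.
Intersection: {c_3} — 1.

1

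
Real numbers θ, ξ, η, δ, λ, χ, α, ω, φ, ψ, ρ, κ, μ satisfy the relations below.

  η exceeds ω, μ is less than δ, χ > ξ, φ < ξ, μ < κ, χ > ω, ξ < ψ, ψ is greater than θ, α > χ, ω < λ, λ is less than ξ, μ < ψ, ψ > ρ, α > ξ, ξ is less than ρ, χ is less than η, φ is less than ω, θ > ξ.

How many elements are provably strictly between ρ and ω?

2

The relations place ω below ρ. An element lies strictly between them when it is forced above ω and also forced below ρ.
Above ω: {λ, ξ, χ, θ, α, ψ, η}. Below ρ: {φ, λ, ξ}.
Intersection: {λ, ξ} — 2.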